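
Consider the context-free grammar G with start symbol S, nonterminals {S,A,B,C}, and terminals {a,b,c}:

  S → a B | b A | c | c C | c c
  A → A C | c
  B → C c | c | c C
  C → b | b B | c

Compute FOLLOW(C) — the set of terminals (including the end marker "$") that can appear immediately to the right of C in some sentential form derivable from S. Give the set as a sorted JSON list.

Compute FIRST by fixpoint:
[1]
  A via A→c: +{c}
  B via B→c: +{c}
  C via C→b: +{b}
  C via C→c: +{c}
  S via S→a B: +{a}
  S via S→b A: +{b}
  S via S→c: +{c}
  FIRST[S]={a,b,c}  FIRST[A]={c}  FIRST[B]={c}  FIRST[C]={b,c}
[2]
  B via B→C c: +{b}
  FIRST[S]={a,b,c}  FIRST[A]={c}  FIRST[B]={b,c}  FIRST[C]={b,c}
[3] (no change)
  FIRST[S]={a,b,c}  FIRST[A]={c}  FIRST[B]={b,c}  FIRST[C]={b,c}

Compute FOLLOW by fixpoint:
seed FOLLOW(S) with $
round 1:
  A→A C: FOLLOW(A) ⊇ FIRST(C) = {b,c}; new: +{b,c}
  A→A C: FOLLOW(C) ⊇ FOLLOW(A) ⊇ {b,c}; new: +{b,c}
  C→b B: FOLLOW(B) ⊇ FOLLOW(C) ⊇ {b,c}; new: +{b,c}
  S→a B: FOLLOW(B) ⊇ FOLLOW(S) ⊇ {$}; new: +{$}
  S→b A: FOLLOW(A) ⊇ FOLLOW(S) ⊇ {$}; new: +{$}
  S→c C: FOLLOW(C) ⊇ FOLLOW(S) ⊇ {$}; new: +{$}
  FOLLOW[S]={$}  FOLLOW[A]={$,b,c}  FOLLOW[B]={$,b,c}  FOLLOW[C]={$,b,c}
round 2: done
  FOLLOW[S]={$}  FOLLOW[A]={$,b,c}  FOLLOW[B]={$,b,c}  FOLLOW[C]={$,b,c}

FOLLOW(C) = ["$", "b", "c"]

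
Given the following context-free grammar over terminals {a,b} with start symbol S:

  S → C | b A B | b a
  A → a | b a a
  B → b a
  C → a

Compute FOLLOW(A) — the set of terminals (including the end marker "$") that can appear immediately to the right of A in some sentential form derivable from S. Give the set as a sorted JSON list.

FIRST sets, iterate to fixpoint:
[1]
  A via A→a: +{a}
  A via A→b a a: +{b}
  B via B→b a: +{b}
  C via C→a: +{a}
  S via S→C: +{a}
  S via S→b A B: +{b}
  FIRST(S)={a,b}  FIRST(A)={a,b}  FIRST(B)={b}  FIRST(C)={a}
[2] done
  FIRST(S)={a,b}  FIRST(A)={a,b}  FIRST(B)={b}  FIRST(C)={a}

FOLLOW iteration:
FOLLOW(S) := {$}
round 1:
  S→C: FOLLOW(C) ⊇ FOLLOW(S) ⊇ {$}; new: +{$}
  S→b A B: FOLLOW(A) ⊇ FIRST(B) = {b}; new: +{b}
  S→b A B: FOLLOW(B) ⊇ FOLLOW(S) ⊇ {$}; new: +{$}
  FOLLOW[S]={$}  FOLLOW[A]={b}  FOLLOW[B]={$}  FOLLOW[C]={$}
round 2: done
  FOLLOW[S]={$}  FOLLOW[A]={b}  FOLLOW[B]={$}  FOLLOW[C]={$}

FOLLOW(A) = ["b"]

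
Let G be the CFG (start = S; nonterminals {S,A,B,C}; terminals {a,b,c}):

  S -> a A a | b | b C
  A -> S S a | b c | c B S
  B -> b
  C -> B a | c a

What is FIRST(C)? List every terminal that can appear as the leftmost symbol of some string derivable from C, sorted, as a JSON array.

Compute FIRST by fixpoint:
iter 1:
  A via A→b c: +{b}
  A via A→c B S: +{c}
  B via B→b: +{b}
  C via C→B a: +{b}
  C via C→c a: +{c}
  S via S→a A a: +{a}
  S via S→b: +{b}
  S: {a,b}  A: {b,c}  B: {b}  C: {b,c}
iter 2:
  A via A→S S a: +{a}
  S: {a,b}  A: {a,b,c}  B: {b}  C: {b,c}
iter 3: (stable)
  S: {a,b}  A: {a,b,c}  B: {b}  C: {b,c}

FIRST(C) = ["b", "c"]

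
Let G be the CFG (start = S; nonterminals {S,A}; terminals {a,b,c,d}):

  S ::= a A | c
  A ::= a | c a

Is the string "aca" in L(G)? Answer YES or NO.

Convert to CNF:
  S -> T1 A | c
  A -> T0 T1 | a
  T0 -> c
  T1 -> a

CYK table (by increasing span):
  cell(0,0) a: {A,T1}  orig:{A}
  cell(1,1) c: {S,T0}  orig:{S}
  cell(2,2) a: {A,T1}  orig:{A}
  cell(0,1) ac: ∅
  cell(1,2) ca: {A}
  cell(0,2) aca: {S}

S ∈ T[0,2] ⇒ YES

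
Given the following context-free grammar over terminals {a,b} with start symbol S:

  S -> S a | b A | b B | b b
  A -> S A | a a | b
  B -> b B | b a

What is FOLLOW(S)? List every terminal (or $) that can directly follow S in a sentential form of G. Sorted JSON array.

FIRST sets, iterate to fixpoint:
round 1:
  A via A→a a: +{a}
  A via A→b: +{b}
  B via B→b B: +{b}
  S via S→b A: +{b}
  S: {b}  A: {a,b}  B: {b}
round 2: (no change)
  S: {b}  A: {a,b}  B: {b}

Compute FOLLOW by fixpoint:
initialize: $ ∈ FOLLOW(S)
iter 1:
  A→S A: FOLLOW(S) ⊇ FIRST(A) = {a,b}; new: +{a,b}
  S→b A: FOLLOW(A) ⊇ FOLLOW(S) ⊇ {$,a,b}; new: +{$,a,b}
  S→b B: FOLLOW(B) ⊇ FOLLOW(S) ⊇ {$,a,b}; new: +{$,a,b}
  FOLLOW[S]={$,a,b}  FOLLOW[A]={$,a,b}  FOLLOW[B]={$,a,b}
iter 2: done
  FOLLOW[S]={$,a,b}  FOLLOW[A]={$,a,b}  FOLLOW[B]={$,a,b}

FOLLOW(S) = ["$", "a", "b"]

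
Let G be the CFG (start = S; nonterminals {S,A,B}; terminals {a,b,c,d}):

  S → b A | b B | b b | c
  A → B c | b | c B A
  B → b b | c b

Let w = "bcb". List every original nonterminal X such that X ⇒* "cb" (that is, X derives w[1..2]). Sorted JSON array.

CNF form of G:
  S -> T1 A | T1 B | T1 T1 | c
  A -> B T0 | T0 X2 | b
  B -> T0 T1 | T1 T1
  T0 -> c
  T1 -> b
  X2 -> B A

Fill CYK table bottom-up (cells [i..j] with 1 ≤ i ≤ j ≤ 2 only):
  cell(1,1) c: {S,T0}  orig:{S}
  cell(2,2) b: {A,T1}  orig:{A}
  cell(1,2) cb: {B}

Original NTs in T[1,2] deriving "cb": ["B"]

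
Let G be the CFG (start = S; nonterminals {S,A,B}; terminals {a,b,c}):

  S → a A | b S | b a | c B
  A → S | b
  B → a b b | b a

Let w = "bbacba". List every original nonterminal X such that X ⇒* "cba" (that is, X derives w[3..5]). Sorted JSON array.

CNF form of G:
  S -> T0 A | T1 S | T1 T0 | T2 B
  A -> T0 A | T1 S | T1 T0 | T2 B | b
  B -> T0 X3 | T1 T0
  T0 -> a
  T1 -> b
  T2 -> c
  X3 -> T1 T1

CYK fill — only the sub-triangle for w[3..5]:
  T[3,3] 'c' = {T2}  orig:{}
  T[4,4] 'b' = {A,T1}  orig:{A}
  T[5,5] 'a' = {T0}  orig:{}
  T[3,4] 'cb' = ∅
  T[4,5] 'ba' = {A,B,S}
  T[3,5] 'cba' = {A,S}

Original NTs in T[3,5] deriving "cba": ["A", "S"]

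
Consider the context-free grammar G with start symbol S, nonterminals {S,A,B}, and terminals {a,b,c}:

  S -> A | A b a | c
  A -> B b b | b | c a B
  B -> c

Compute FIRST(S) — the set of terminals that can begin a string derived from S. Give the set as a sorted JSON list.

Compute FIRST by fixpoint:
[1]
  A via A→b: +{b}
  A via A→c a B: +{c}
  B via B→c: +{c}
  S via S→A: +{b,c}
  FIRST[S]={b,c}  FIRST[A]={b,c}  FIRST[B]={c}
[2] (no change)
  FIRST[S]={b,c}  FIRST[A]={b,c}  FIRST[B]={c}

FIRST(S) = ["b", "c"]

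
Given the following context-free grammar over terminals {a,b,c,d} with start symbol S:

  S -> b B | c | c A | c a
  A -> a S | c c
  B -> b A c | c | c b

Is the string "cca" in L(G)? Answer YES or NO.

CNF form of G:
  S -> T1 A | T1 T0 | T2 B | c
  A -> T0 S | T1 T1
  B -> T1 T2 | T2 X3 | c
  T0 -> a
  T1 -> c
  T2 -> b
  X3 -> A T1

CYK table (by increasing span):
  cell(0,0) c: {B,S,T1}  orig:{B,S}
  cell(1,1) c: {B,S,T1}  orig:{B,S}
  cell(2,2) a: {T0}  orig:{}
  cell(0,1) cc: {A}
  cell(1,2) ca: {S}
  cell(0,2) cca: ∅

S ∉ T[0,2] ⇒ NO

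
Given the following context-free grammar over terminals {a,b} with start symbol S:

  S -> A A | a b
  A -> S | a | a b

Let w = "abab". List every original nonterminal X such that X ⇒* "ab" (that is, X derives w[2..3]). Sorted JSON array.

Convert to CNF:
  S -> A A | T0 T1
  A -> A A | T0 T1 | a
  T0 -> a
  T1 -> b

CYK fill, restricted to cells inside w[2..3]:
  cell(2,2) a: {A,T0}  orig:{A}
  cell(3,3) b: {T1}  orig:{}
  cell(2,3) ab: {A,S}

Original NTs in T[2,3] deriving "ab": ["A", "S"]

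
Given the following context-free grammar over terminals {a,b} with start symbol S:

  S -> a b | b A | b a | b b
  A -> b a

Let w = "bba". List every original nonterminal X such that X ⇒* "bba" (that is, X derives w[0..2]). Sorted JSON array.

CNF form of G:
  S -> T0 A | T0 T0 | T0 T1 | T1 T0
  A -> T0 T1
  T0 -> b
  T1 -> a

CYK fill — only the sub-triangle for w[0..2]:
  T[0,0] 'b' = {T0}  orig:{}
  T[1,1] 'b' = {T0}  orig:{}
  T[2,2] 'a' = {T1}  orig:{}
  T[0,1] 'bb' = {S}
  T[1,2] 'ba' = {A,S}
  T[0,2] 'bba' = {S}

Original NTs in T[0,2] deriving "bba": ["S"]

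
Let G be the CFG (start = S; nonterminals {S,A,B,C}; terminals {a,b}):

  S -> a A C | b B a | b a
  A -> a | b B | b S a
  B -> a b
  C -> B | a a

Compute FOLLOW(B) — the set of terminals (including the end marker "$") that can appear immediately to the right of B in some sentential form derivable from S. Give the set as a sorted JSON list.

FIRST sets, iterate to fixpoint:
[1]
  A via A→a: +{a}
  A via A→b B: +{b}
  B via B→a b: +{a}
  C via C→B: +{a}
  S via S→a A C: +{a}
  S via S→b B a: +{b}
  S: {a,b}  A: {a,b}  B: {a}  C: {a}
[2] — fixpoint
  S: {a,b}  A: {a,b}  B: {a}  C: {a}

FOLLOW iteration:
FOLLOW(S) := {$}
[1]
  A→b S a: FOLLOW(S) ⊇ FIRST(a) = {a}; new: +{a}
  S→a A C: FOLLOW(A) ⊇ FIRST(C) = {a}; new: +{a}
  S→a A C: FOLLOW(C) ⊇ FOLLOW(S) ⊇ {$,a}; new: +{$,a}
  S→b B a: FOLLOW(B) ⊇ FIRST(a) = {a}; new: +{a}
  FOLLOW[S]={$,a}  FOLLOW[A]={a}  FOLLOW[B]={a}  FOLLOW[C]={$,a}
[2]
  C→B: FOLLOW(B) ⊇ FOLLOW(C) ⊇ {$,a}; new: +{$}
  FOLLOW[S]={$,a}  FOLLOW[A]={a}  FOLLOW[B]={$,a}  FOLLOW[C]={$,a}
[3] done
  FOLLOW[S]={$,a}  FOLLOW[A]={a}  FOLLOW[B]={$,a}  FOLLOW[C]={$,a}

FOLLOW(B) = ["$", "a"]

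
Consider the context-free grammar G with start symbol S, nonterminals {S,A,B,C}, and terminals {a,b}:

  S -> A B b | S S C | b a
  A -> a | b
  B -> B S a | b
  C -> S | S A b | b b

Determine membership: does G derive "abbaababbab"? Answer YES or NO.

CNF form of G:
  S -> A X6 | S X7 | T1 T0
  A -> a | b
  B -> B X2 | b
  C -> A X3 | S X4 | S X5 | T1 T0 | T1 T1
  T0 -> a
  T1 -> b
  X2 -> S T0
  X3 -> B T1
  X4 -> A T1
  X5 -> S C
  X6 -> B T1
  X7 -> S C

CYK table (by increasing span):
  [0..0]={A,T0}  "a"  orig:{A}
  [1..1]={A,B,T1}  "b"  orig:{A,B}
  [2..2]={A,B,T1}  "b"  orig:{A,B}
  [3..3]={A,T0}  "a"  orig:{A}
  [4..4]={A,T0}  "a"  orig:{A}
  [5..5]={A,B,T1}  "b"  orig:{A,B}
  [6..6]={A,T0}  "a"  orig:{A}
  [7..7]={A,B,T1}  "b"  orig:{A,B}
  [8..8]={A,B,T1}  "b"  orig:{A,B}
  [9..9]={A,T0}  "a"  orig:{A}
  [10..10]={A,B,T1}  "b"  orig:{A,B}
  [0..1]={X4}  "ab"  orig:{}
  [1..2]={C,X3,X4,X6}  "bb"  orig:{C}
  [2..3]={C,S}  "ba"
  [3..4]=∅  "aa"
  [4..5]={X4}  "ab"  orig:{}
  [5..6]={C,S}  "ba"
  [6..7]={X4}  "ab"  orig:{}
  [7..8]={C,X3,X4,X6}  "bb"  orig:{C}
  [8..9]={C,S}  "ba"
  [9..10]={X4}  "ab"  orig:{}
  [0..2]={C,S}  "abb"
  [1..3]=∅  "bba"
  [2..4]={X2}  "baa"  orig:{}
  [3..5]=∅  "aab"
  [4..6]=∅  "aba"
  [5..7]=∅  "bab"
  [6..8]={C,S}  "abb"
  [7..9]=∅  "bba"
  [8..10]=∅  "bab"
  [0..3]={X2}  "abba"  orig:{}
  [1..4]={B}  "bbaa"
  [2..5]={C}  "baab"
  [3..6]=∅  "aaba"
  [4..7]=∅  "abab"
  [5..8]={C,X5,X7}  "babb"  orig:{C}
  [6..9]={X2}  "abba"  orig:{}
  [7..10]=∅  "bbab"
  [0..4]=∅  "abbaa"
  [1..5]={X3,X6}  "bbaab"  orig:{}
  [2..6]=∅  "baaba"
  [3..7]=∅  "aabab"
  [4..8]=∅  "ababb"
  [5..9]={B}  "babba"
  [6..10]={C}  "abbab"
  [0..5]={C,S}  "abbaab"
  [1..6]=∅  "bbaaba"
  [2..7]=∅  "baabab"
  [3..8]=∅  "aababb"
  [4..9]=∅  "ababba"
  [5..10]={X3,X6}  "babbab"  orig:{}
  [0..6]={X2}  "abbaaba"  orig:{}
  [1..7]=∅  "bbaabab"
  [2..8]=∅  "baababb"
  [3..9]=∅  "aababba"
  [4..10]={C,S}  "ababbab"
  [0..7]={C}  "abbaabab"
  [1..8]=∅  "bbaababb"
  [2..9]=∅  "baababba"
  [3..10]=∅  "aababbab"
  [0..8]={X5,X7}  "abbaababb"  orig:{}
  [1..9]=∅  "bbaababba"
  [2..10]={X5,X7}  "baababbab"  orig:{}
  [0..9]=∅  "abbaababba"
  [1..10]=∅  "bbaababbab"
  [0..10]={X5,X7}  "abbaababbab"  orig:{}

S ∉ T[0,10] ⇒ NO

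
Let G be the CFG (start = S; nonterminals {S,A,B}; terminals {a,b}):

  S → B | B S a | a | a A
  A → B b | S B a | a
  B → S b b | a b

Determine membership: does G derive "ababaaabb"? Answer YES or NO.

Convert to CNF:
  S -> B X4 | S X5 | T1 A | T1 T0 | a
  A -> B T0 | S X2 | a
  B -> S X3 | T1 T0
  T0 -> b
  T1 -> a
  X2 -> B T1
  X3 -> T0 T0
  X4 -> S T1
  X5 -> T0 T0

Fill CYK table bottom-up:
  cell(0,0) a: {A,S,T1}  orig:{A,S}
  cell(1,1) b: {T0}  orig:{}
  cell(2,2) a: {A,S,T1}  orig:{A,S}
  cell(3,3) b: {T0}  orig:{}
  cell(4,4) a: {A,S,T1}  orig:{A,S}
  cell(5,5) a: {A,S,T1}  orig:{A,S}
  cell(6,6) a: {A,S,T1}  orig:{A,S}
  cell(7,7) b: {T0}  orig:{}
  cell(8,8) b: {T0}  orig:{}
  cell(0,1) ab: {B,S}
  cell(1,2) ba: ∅
  cell(2,3) ab: {B,S}
  cell(3,4) ba: ∅
  cell(4,5) aa: {S,X4}  orig:{S}
  cell(5,6) aa: {S,X4}  orig:{S}
  cell(6,7) ab: {B,S}
  cell(7,8) bb: {X3,X5}  orig:{}
  cell(0,2) aba: {X2,X4}  orig:{}
  cell(1,3) bab: ∅
  cell(2,4) aba: {X2,X4}  orig:{}
  cell(3,5) baa: ∅
  cell(4,6) aaa: {X4}  orig:{}
  cell(5,7) aab: ∅
  cell(6,8) abb: {A,B,S}
  cell(0,3) abab: ∅
  cell(1,4) baba: ∅
  cell(2,5) abaa: {S}
  cell(3,6) baaa: ∅
  cell(4,7) aaab: ∅
  cell(5,8) aabb: {B,S}
  cell(0,4) ababa: {A,S}
  cell(1,5) babaa: ∅
  cell(2,6) abaaa: {S,X4}  orig:{S}
  cell(3,7) baaab: ∅
  cell(4,8) aaabb: ∅
  cell(0,5) ababaa: {X4}  orig:{}
  cell(1,6) babaaa: ∅
  cell(2,7) abaaab: ∅
  cell(3,8) baaabb: ∅
  cell(0,6) ababaaa: {S}
  cell(1,7) babaaab: ∅
  cell(2,8) abaaabb: {B,S}
  cell(0,7) ababaaab: ∅
  cell(1,8) babaaabb: ∅
  cell(0,8) ababaaabb: {B,S}

S ∈ T[0,8] ⇒ YES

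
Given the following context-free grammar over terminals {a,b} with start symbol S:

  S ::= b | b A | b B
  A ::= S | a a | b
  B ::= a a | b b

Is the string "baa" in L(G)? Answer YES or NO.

Convert to CNF:
  S -> T1 A | T1 B | b
  A -> T0 T0 | T1 A | T1 B | b
  B -> T0 T0 | T1 T1
  T0 -> a
  T1 -> b

CYK fill:
  T[0,0] 'b' = {A,S,T1}  orig:{A,S}
  T[1,1] 'a' = {T0}  orig:{}
  T[2,2] 'a' = {T0}  orig:{}
  T[0,1] 'ba' = ∅
  T[1,2] 'aa' = {A,B}
  T[0,2] 'baa' = {A,S}

S ∈ T[0,2] ⇒ YES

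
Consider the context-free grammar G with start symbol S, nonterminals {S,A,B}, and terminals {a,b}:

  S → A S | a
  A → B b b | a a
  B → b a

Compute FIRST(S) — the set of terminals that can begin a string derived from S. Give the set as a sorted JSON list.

Compute FIRST by fixpoint:
pass 1:
  A via A→a a: +{a}
  B via B→b a: +{b}
  S via S→A S: +{a}
  FIRST(S)={a}  FIRST(A)={a}  FIRST(B)={b}
pass 2:
  A via A→B b b: +{b}
  S via S→A S: +{b}
  FIRST(S)={a,b}  FIRST(A)={a,b}  FIRST(B)={b}
pass 3: done
  FIRST(S)={a,b}  FIRST(A)={a,b}  FIRST(B)={b}

FIRST(S) = ["a", "b"]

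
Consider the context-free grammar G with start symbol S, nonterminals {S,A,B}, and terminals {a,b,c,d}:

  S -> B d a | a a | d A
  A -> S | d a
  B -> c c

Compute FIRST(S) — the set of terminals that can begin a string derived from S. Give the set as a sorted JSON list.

FIRST sets, iterate to fixpoint:
[1]
  A via A→d a: +{d}
  B via B→c c: +{c}
  S via S→B d a: +{c}
  S via S→a a: +{a}
  S via S→d A: +{d}
  FIRST[S]={a,c,d}  FIRST[A]={d}  FIRST[B]={c}
[2]
  A via A→S: +{a,c}
  FIRST[S]={a,c,d}  FIRST[A]={a,c,d}  FIRST[B]={c}
[3] done
  FIRST[S]={a,c,d}  FIRST[A]={a,c,d}  FIRST[B]={c}

FIRST(S) = ["a", "c", "d"]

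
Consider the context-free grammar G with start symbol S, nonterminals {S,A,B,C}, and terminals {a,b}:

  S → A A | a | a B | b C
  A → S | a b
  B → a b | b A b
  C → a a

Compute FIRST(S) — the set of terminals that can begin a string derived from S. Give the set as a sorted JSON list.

Compute FIRST by fixpoint:
pass 1:
  A via A→a b: +{a}
  B via B→a b: +{a}
  B via B→b A b: +{b}
  C via C→a a: +{a}
  S via S→A A: +{a}
  S via S→b C: +{b}
  FIRST[S]={a,b}  FIRST[A]={a}  FIRST[B]={a,b}  FIRST[C]={a}
pass 2:
  A via A→S: +{b}
  FIRST[S]={a,b}  FIRST[A]={a,b}  FIRST[B]={a,b}  FIRST[C]={a}
pass 3: done
  FIRST[S]={a,b}  FIRST[A]={a,b}  FIRST[B]={a,b}  FIRST[C]={a}

FIRST(S) = ["a", "b"]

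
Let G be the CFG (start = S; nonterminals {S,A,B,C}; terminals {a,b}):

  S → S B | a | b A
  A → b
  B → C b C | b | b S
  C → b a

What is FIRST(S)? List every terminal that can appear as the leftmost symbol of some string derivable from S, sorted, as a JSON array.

FIRST sets, iterate to fixpoint:
iter 1:
  A via A→b: +{b}
  B via B→b: +{b}
  C via C→b a: +{b}
  S via S→a: +{a}
  S via S→b A: +{b}
  FIRST(S)={a,b}  FIRST(A)={b}  FIRST(B)={b}  FIRST(C)={b}
iter 2: (no change)
  FIRST(S)={a,b}  FIRST(A)={b}  FIRST(B)={b}  FIRST(C)={b}

FIRST(S) = ["a", "b"]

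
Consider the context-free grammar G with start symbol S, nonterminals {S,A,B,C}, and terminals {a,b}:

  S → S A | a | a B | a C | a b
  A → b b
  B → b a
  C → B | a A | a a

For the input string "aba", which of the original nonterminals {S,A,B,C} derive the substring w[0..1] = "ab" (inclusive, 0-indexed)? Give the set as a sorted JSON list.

Convert to CNF:
  S -> S A | T1 B | T1 C | T1 T0 | a
  A -> T0 T0
  B -> T0 T1
  C -> T0 T1 | T1 A | T1 T1
  T0 -> b
  T1 -> a

CYK fill (cells [i..j] with 0 ≤ i ≤ j ≤ 1 only):
  T[0,0] 'a' = {S,T1}  orig:{S}
  T[1,1] 'b' = {T0}  orig:{}
  T[0,1] 'ab' = {S}

Original NTs in T[0,1] deriving "ab": ["S"]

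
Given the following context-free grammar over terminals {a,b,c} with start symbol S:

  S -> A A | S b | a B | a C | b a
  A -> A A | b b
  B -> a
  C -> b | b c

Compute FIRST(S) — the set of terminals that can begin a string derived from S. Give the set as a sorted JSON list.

FIRST sets, iterate to fixpoint:
iter 1:
  A via A→b b: +{b}
  B via B→a: +{a}
  C via C→b: +{b}
  S via S→A A: +{b}
  S via S→a B: +{a}
  FIRST(S)={a,b}  FIRST(A)={b}  FIRST(B)={a}  FIRST(C)={b}
iter 2: (no change)
  FIRST(S)={a,b}  FIRST(A)={b}  FIRST(B)={a}  FIRST(C)={b}

FIRST(S) = ["a", "b"]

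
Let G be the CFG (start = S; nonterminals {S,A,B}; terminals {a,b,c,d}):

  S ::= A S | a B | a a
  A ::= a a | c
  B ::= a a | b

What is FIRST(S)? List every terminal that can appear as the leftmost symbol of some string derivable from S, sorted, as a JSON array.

FIRST sets, iterate to fixpoint:
round 1:
  A via A→a a: +{a}
  A via A→c: +{c}
  B via B→a a: +{a}
  B via B→b: +{b}
  S via S→A S: +{a,c}
  S: {a,c}  A: {a,c}  B: {a,b}
round 2: (no change)
  S: {a,c}  A: {a,c}  B: {a,b}

FIRST(S) = ["a", "c"]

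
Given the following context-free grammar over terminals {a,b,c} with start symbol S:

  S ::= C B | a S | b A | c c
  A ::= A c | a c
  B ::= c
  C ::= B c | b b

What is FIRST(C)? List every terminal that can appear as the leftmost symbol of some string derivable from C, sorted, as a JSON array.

FIRST sets, iterate to fixpoint:
[1]
  A via A→a c: +{a}
  B via B→c: +{c}
  C via C→B c: +{c}
  C via C→b b: +{b}
  S via S→C B: +{b,c}
  S via S→a S: +{a}
  FIRST(S)={a,b,c}  FIRST(A)={a}  FIRST(B)={c}  FIRST(C)={b,c}
[2] (stable)
  FIRST(S)={a,b,c}  FIRST(A)={a}  FIRST(B)={c}  FIRST(C)={b,c}

FIRST(C) = ["b", "c"]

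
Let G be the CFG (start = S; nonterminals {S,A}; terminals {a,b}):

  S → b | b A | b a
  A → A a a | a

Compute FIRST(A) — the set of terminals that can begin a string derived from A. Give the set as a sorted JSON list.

Compute FIRST by fixpoint:
iter 1:
  A via A→a: +{a}
  S via S→b: +{b}
  S: {b}  A: {a}
iter 2: — fixpoint
  S: {b}  A: {a}

FIRST(A) = ["a"]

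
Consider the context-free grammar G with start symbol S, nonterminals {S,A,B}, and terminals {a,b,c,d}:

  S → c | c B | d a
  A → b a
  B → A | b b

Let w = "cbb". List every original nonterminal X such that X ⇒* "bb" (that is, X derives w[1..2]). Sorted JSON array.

Convert to CNF:
  S -> T2 B | T3 T1 | c
  A -> T0 T1
  B -> T0 T0 | T0 T1
  T0 -> b
  T1 -> a
  T2 -> c
  T3 -> d

CYK table (by increasing span), restricted to cells inside w[1..2]:
  cell(1,1) b: {T0}  orig:{}
  cell(2,2) b: {T0}  orig:{}
  cell(1,2) bb: {B}

Original NTs in T[1,2] deriving "bb": ["B"]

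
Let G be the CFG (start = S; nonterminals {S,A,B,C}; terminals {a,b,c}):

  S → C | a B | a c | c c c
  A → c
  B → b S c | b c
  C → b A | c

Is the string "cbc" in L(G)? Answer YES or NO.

Convert to CNF:
  S -> T0 A | T1 X4 | T2 B | T2 T1 | c
  A -> c
  B -> T0 T1 | T0 X3
  C -> T0 A | c
  T0 -> b
  T1 -> c
  T2 -> a
  X3 -> S T1
  X4 -> T1 T1

CYK table (by increasing span):
  [0..0]={A,C,S,T1}  "c"  orig:{A,C,S}
  [1..1]={T0}  "b"  orig:{}
  [2..2]={A,C,S,T1}  "c"  orig:{A,C,S}
  [0..1]=∅  "cb"
  [1..2]={B,C,S}  "bc"
  [0..2]=∅  "cbc"

S ∉ T[0,2] ⇒ NO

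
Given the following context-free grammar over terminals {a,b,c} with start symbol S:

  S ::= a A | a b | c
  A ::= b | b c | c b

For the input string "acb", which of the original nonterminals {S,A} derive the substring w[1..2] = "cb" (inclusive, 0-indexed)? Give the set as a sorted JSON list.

CNF form of G:
  S -> T2 A | T2 T0 | c
  A -> T0 T1 | T1 T0 | b
  T0 -> b
  T1 -> c
  T2 -> a

CYK fill, restricted to cells inside w[1..2]:
  T[1,1] 'c' = {S,T1}  orig:{S}
  T[2,2] 'b' = {A,T0}  orig:{A}
  T[1,2] 'cb' = {A}

Original NTs in T[1,2] deriving "cb": ["A"]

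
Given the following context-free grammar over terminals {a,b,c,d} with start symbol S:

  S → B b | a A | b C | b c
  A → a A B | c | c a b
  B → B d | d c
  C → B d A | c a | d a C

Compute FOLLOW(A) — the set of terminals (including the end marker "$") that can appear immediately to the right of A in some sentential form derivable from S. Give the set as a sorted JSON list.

Compute FIRST by fixpoint:
iter 1:
  A via A→a A B: +{a}
  A via A→c: +{c}
  B via B→d c: +{d}
  C via C→B d A: +{d}
  C via C→c a: +{c}
  S via S→B b: +{d}
  S via S→a A: +{a}
  S via S→b C: +{b}
  S: {a,b,d}  A: {a,c}  B: {d}  C: {c,d}
iter 2: done
  S: {a,b,d}  A: {a,c}  B: {d}  C: {c,d}

Compute FOLLOW by fixpoint:
FOLLOW(S) := {$}
[1]
  A→a A B: FOLLOW(A) ⊇ FIRST(B) = {d}; new: +{d}
  A→a A B: FOLLOW(B) ⊇ FOLLOW(A) ⊇ {d}; new: +{d}
  S→B b: FOLLOW(B) ⊇ FIRST(b) = {b}; new: +{b}
  S→a A: FOLLOW(A) ⊇ FOLLOW(S) ⊇ {$}; new: +{$}
  S→b C: FOLLOW(C) ⊇ FOLLOW(S) ⊇ {$}; new: +{$}
  S: {$}  A: {$,d}  B: {b,d}  C: {$}
[2]
  A→a A B: FOLLOW(B) ⊇ FOLLOW(A) ⊇ {$,d}; new: +{$}
  S: {$}  A: {$,d}  B: {$,b,d}  C: {$}
[3] (no change)
  S: {$}  A: {$,d}  B: {$,b,d}  C: {$}

FOLLOW(A) = ["$", "d"]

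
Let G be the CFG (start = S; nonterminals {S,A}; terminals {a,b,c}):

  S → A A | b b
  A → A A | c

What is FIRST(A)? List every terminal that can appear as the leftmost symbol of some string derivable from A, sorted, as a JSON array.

FIRST sets, iterate to fixpoint:
round 1:
  A via A→c: +{c}
  S via S→A A: +{c}
  S via S→b b: +{b}
  FIRST[S]={b,c}  FIRST[A]={c}
round 2: (stable)
  FIRST[S]={b,c}  FIRST[A]={c}

FIRST(A) = ["c"]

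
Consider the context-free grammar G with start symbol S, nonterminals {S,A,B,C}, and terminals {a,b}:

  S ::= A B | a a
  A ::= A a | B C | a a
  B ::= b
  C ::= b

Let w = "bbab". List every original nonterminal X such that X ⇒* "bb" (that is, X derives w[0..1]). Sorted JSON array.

Convert to CNF:
  S -> A B | T0 T0
  A -> A T0 | B C | T0 T0
  B -> b
  C -> b
  T0 -> a

Fill CYK table bottom-up — only the sub-triangle for w[0..1]:
  [0..0]={B,C}  "b"
  [1..1]={B,C}  "b"
  [0..1]={A}  "bb"

Original NTs in T[0,1] deriving "bb": ["A"]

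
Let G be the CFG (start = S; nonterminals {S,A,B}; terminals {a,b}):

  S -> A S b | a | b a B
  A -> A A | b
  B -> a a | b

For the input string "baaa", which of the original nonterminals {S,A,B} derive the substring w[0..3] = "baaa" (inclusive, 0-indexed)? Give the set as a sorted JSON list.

CNF form of G:
  S -> A X2 | T1 X3 | a
  A -> A A | b
  B -> T0 T0 | b
  T0 -> a
  T1 -> b
  X2 -> S T1
  X3 -> T0 B

CYK table (by increasing span) — only the sub-triangle for w[0..3]:
  T[0,0] 'b' = {A,B,T1}  orig:{A,B}
  T[1,1] 'a' = {S,T0}  orig:{S}
  T[2,2] 'a' = {S,T0}  orig:{S}
  T[3,3] 'a' = {S,T0}  orig:{S}
  T[0,1] 'ba' = ∅
  T[1,2] 'aa' = {B}
  T[2,3] 'aa' = {B}
  T[0,2] 'baa' = ∅
  T[1,3] 'aaa' = {X3}  orig:{}
  T[0,3] 'baaa' = {S}

Original NTs in T[0,3] deriving "baaa": ["S"]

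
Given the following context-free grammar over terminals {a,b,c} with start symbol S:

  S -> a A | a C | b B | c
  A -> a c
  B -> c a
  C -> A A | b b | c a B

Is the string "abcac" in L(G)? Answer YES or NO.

Convert to CNF:
  S -> T0 A | T0 C | T2 B | c
  A -> T0 T1
  B -> T1 T0
  C -> A A | T1 X3 | T2 T2
  T0 -> a
  T1 -> c
  T2 -> b
  X3 -> T0 B

Fill CYK table bottom-up:
  cell(0,0) a: {T0}  orig:{}
  cell(1,1) b: {T2}  orig:{}
  cell(2,2) c: {S,T1}  orig:{S}
  cell(3,3) a: {T0}  orig:{}
  cell(4,4) c: {S,T1}  orig:{S}
  cell(0,1) ab: ∅
  cell(1,2) bc: ∅
  cell(2,3) ca: {B}
  cell(3,4) ac: {A}
  cell(0,2) abc: ∅
  cell(1,3) bca: {S}
  cell(2,4) cac: ∅
  cell(0,3) abca: ∅
  cell(1,4) bcac: ∅
  cell(0,4) abcac: ∅

S ∉ T[0,4] ⇒ NO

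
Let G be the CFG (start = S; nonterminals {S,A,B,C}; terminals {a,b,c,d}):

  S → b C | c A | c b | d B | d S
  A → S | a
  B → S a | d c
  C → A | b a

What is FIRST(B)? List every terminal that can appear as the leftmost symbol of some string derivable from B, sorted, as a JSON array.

Compute FIRST by fixpoint:
[1]
  A via A→a: +{a}
  B via B→d c: +{d}
  C via C→A: +{a}
  C via C→b a: +{b}
  S via S→b C: +{b}
  S via S→c A: +{c}
  S via S→d B: +{d}
  FIRST[S]={b,c,d}  FIRST[A]={a}  FIRST[B]={d}  FIRST[C]={a,b}
[2]
  A via A→S: +{b,c,d}
  B via B→S a: +{b,c}
  C via C→A: +{c,d}
  FIRST[S]={b,c,d}  FIRST[A]={a,b,c,d}  FIRST[B]={b,c,d}  FIRST[C]={a,b,c,d}
[3] — fixpoint
  FIRST[S]={b,c,d}  FIRST[A]={a,b,c,d}  FIRST[B]={b,c,d}  FIRST[C]={a,b,c,d}

FIRST(B) = ["b", "c", "d"]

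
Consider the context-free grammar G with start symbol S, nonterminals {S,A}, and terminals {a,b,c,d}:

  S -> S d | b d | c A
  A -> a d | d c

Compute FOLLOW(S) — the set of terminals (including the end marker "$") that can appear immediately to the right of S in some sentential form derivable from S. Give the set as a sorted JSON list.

FIRST iteration:
iter 1:
  A via A→a d: +{a}
  A via A→d c: +{d}
  S via S→b d: +{b}
  S via S→c A: +{c}
  S: {b,c}  A: {a,d}
iter 2: (stable)
  S: {b,c}  A: {a,d}

FOLLOW iteration:
initialize: $ ∈ FOLLOW(S)
round 1:
  S→S d: FOLLOW(S) ⊇ FIRST(d) = {d}; new: +{d}
  S→c A: FOLLOW(A) ⊇ FOLLOW(S) ⊇ {$,d}; new: +{$,d}
  S: {$,d}  A: {$,d}
round 2: — fixpoint
  S: {$,d}  A: {$,d}

FOLLOW(S) = ["$", "d"]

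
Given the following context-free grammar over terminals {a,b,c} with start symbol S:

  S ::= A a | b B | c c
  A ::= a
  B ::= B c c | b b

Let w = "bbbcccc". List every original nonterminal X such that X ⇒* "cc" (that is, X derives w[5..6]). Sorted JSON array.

CNF form of G:
  S -> A T2 | T0 T0 | T1 B
  A -> a
  B -> B X3 | T1 T1
  T0 -> c
  T1 -> b
  T2 -> a
  X3 -> T0 T0

CYK fill — only the sub-triangle for w[5..6]:
  T[5,5] 'c' = {T0}  orig:{}
  T[6,6] 'c' = {T0}  orig:{}
  T[5,6] 'cc' = {S,X3}  orig:{S}

Original NTs in T[5,6] deriving "cc": ["S"]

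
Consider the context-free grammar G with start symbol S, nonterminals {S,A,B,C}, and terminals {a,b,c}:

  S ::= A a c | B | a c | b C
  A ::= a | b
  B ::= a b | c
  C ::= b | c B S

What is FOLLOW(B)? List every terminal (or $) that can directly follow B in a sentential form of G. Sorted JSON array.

Compute FIRST by fixpoint:
[1]
  A via A→a: +{a}
  A via A→b: +{b}
  B via B→a b: +{a}
  B via B→c: +{c}
  C via C→b: +{b}
  C via C→c B S: +{c}
  S via S→A a c: +{a,b}
  S via S→B: +{c}
  FIRST(S)={a,b,c}  FIRST(A)={a,b}  FIRST(B)={a,c}  FIRST(C)={b,c}
[2] (stable)
  FIRST(S)={a,b,c}  FIRST(A)={a,b}  FIRST(B)={a,c}  FIRST(C)={b,c}

FOLLOW iteration:
initialize: $ ∈ FOLLOW(S)
pass 1:
  C→c B S: FOLLOW(B) ⊇ FIRST(S) = {a,b,c}; new: +{a,b,c}
  S→A a c: FOLLOW(A) ⊇ FIRST(a) = {a}; new: +{a}
  S→B: FOLLOW(B) ⊇ FOLLOW(S) ⊇ {$}; new: +{$}
  S→b C: FOLLOW(C) ⊇ FOLLOW(S) ⊇ {$}; new: +{$}
  FOLLOW(S)={$}  FOLLOW(A)={a}  FOLLOW(B)={$,a,b,c}  FOLLOW(C)={$}
pass 2: done
  FOLLOW(S)={$}  FOLLOW(A)={a}  FOLLOW(B)={$,a,b,c}  FOLLOW(C)={$}

FOLLOW(B) = ["$", "a", "b", "c"]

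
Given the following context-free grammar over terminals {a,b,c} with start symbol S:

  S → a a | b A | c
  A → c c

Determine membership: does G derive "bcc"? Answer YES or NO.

CNF form of G:
  S -> T1 T1 | T2 A | c
  A -> T0 T0
  T0 -> c
  T1 -> a
  T2 -> b

CYK table (by increasing span):
  T[0,0] 'b' = {T2}  orig:{}
  T[1,1] 'c' = {S,T0}  orig:{S}
  T[2,2] 'c' = {S,T0}  orig:{S}
  T[0,1] 'bc' = ∅
  T[1,2] 'cc' = {A}
  T[0,2] 'bcc' = {S}

S ∈ T[0,2] ⇒ YES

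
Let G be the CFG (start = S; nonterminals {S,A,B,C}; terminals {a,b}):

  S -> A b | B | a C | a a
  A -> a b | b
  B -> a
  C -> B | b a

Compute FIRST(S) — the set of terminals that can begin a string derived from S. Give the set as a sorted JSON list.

FIRST sets, iterate to fixpoint:
round 1:
  A via A→a b: +{a}
  A via A→b: +{b}
  B via B→a: +{a}
  C via C→B: +{a}
  C via C→b a: +{b}
  S via S→A b: +{a,b}
  FIRST[S]={a,b}  FIRST[A]={a,b}  FIRST[B]={a}  FIRST[C]={a,b}
round 2: done
  FIRST[S]={a,b}  FIRST[A]={a,b}  FIRST[B]={a}  FIRST[C]={a,b}

FIRST(S) = ["a", "b"]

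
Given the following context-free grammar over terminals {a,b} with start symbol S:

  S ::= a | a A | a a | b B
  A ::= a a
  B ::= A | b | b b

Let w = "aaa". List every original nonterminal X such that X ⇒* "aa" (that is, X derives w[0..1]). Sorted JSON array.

Convert to CNF:
  S -> T0 A | T0 T0 | T1 B | a
  A -> T0 T0
  B -> T0 T0 | T1 T1 | b
  T0 -> a
  T1 -> b

CYK fill — only the sub-triangle for w[0..1]:
  cell(0,0) a: {S,T0}  orig:{S}
  cell(1,1) a: {S,T0}  orig:{S}
  cell(0,1) aa: {A,B,S}

Original NTs in T[0,1] deriving "aa": ["A", "B", "S"]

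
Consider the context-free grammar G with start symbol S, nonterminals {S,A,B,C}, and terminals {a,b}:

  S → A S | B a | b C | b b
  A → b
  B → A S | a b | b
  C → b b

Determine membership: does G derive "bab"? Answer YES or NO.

Convert to CNF:
  S -> A S | B T0 | T1 C | T1 T1
  A -> b
  B -> A S | T0 T1 | b
  C -> T1 T1
  T0 -> a
  T1 -> b

CYK fill:
  cell(0,0) b: {A,B,T1}  orig:{A,B}
  cell(1,1) a: {T0}  orig:{}
  cell(2,2) b: {A,B,T1}  orig:{A,B}
  cell(0,1) ba: {S}
  cell(1,2) ab: {B}
  cell(0,2) bab: ∅

S ∉ T[0,2] ⇒ NO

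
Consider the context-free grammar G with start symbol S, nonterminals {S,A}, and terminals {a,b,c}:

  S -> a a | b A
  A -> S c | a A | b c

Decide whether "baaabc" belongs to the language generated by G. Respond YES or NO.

CNF form of G:
  S -> T1 T1 | T2 A
  A -> S T0 | T1 A | T2 T0
  T0 -> c
  T1 -> a
  T2 -> b

CYK table (by increasing span):
  [0..0]={T2}  "b"  orig:{}
  [1..1]={T1}  "a"  orig:{}
  [2..2]={T1}  "a"  orig:{}
  [3..3]={T1}  "a"  orig:{}
  [4..4]={T2}  "b"  orig:{}
  [5..5]={T0}  "c"  orig:{}
  [0..1]=∅  "ba"
  [1..2]={S}  "aa"
  [2..3]={S}  "aa"
  [3..4]=∅  "ab"
  [4..5]={A}  "bc"
  [0..2]=∅  "baa"
  [1..3]=∅  "aaa"
  [2..4]=∅  "aab"
  [3..5]={A}  "abc"
  [0..3]=∅  "baaa"
  [1..4]=∅  "aaab"
  [2..5]={A}  "aabc"
  [0..4]=∅  "baaab"
  [1..5]={A}  "aaabc"
  [0..5]={S}  "baaabc"

S ∈ T[0,5] ⇒ YES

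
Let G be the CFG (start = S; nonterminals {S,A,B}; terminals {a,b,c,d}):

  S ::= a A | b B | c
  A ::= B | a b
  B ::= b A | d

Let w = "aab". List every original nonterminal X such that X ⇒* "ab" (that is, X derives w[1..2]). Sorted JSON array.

CNF form of G:
  S -> T0 A | T1 B | c
  A -> T0 T1 | T1 A | d
  B -> T1 A | d
  T0 -> a
  T1 -> b

CYK fill (cells [i..j] with 1 ≤ i ≤ j ≤ 2 only):
  [1..1]={T0}  "a"  orig:{}
  [2..2]={T1}  "b"  orig:{}
  [1..2]={A}  "ab"

Original NTs in T[1,2] deriving "ab": ["A"]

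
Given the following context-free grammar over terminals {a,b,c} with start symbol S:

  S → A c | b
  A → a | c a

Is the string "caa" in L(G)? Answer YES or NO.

CNF form of G:
  S -> A T0 | b
  A -> T0 T1 | a
  T0 -> c
  T1 -> a

CYK table (by increasing span):
  [0..0]={T0}  "c"  orig:{}
  [1..1]={A,T1}  "a"  orig:{A}
  [2..2]={A,T1}  "a"  orig:{A}
  [0..1]={A}  "ca"
  [1..2]=∅  "aa"
  [0..2]=∅  "caa"

S ∉ T[0,2] ⇒ NO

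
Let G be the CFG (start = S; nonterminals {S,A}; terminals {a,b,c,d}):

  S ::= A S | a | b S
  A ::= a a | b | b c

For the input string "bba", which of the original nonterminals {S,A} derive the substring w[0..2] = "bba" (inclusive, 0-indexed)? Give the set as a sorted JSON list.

CNF form of G:
  S -> A S | T1 S | a
  A -> T0 T0 | T1 T2 | b
  T0 -> a
  T1 -> b
  T2 -> c

Fill CYK table bottom-up, restricted to cells inside w[0..2]:
  T[0,0] 'b' = {A,T1}  orig:{A}
  T[1,1] 'b' = {A,T1}  orig:{A}
  T[2,2] 'a' = {S,T0}  orig:{S}
  T[0,1] 'bb' = ∅
  T[1,2] 'ba' = {S}
  T[0,2] 'bba' = {S}

Original NTs in T[0,2] deriving "bba": ["S"]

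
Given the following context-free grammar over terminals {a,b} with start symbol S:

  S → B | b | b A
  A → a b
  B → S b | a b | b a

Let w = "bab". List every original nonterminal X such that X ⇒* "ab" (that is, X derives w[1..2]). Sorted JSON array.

Convert to CNF:
  S -> S T1 | T0 T1 | T1 A | T1 T0 | b
  A -> T0 T1
  B -> S T1 | T0 T1 | T1 T0
  T0 -> a
  T1 -> b

CYK fill (cells [i..j] with 1 ≤ i ≤ j ≤ 2 only):
  T[1,1] 'a' = {T0}  orig:{}
  T[2,2] 'b' = {S,T1}  orig:{S}
  T[1,2] 'ab' = {A,B,S}

Original NTs in T[1,2] deriving "ab": ["A", "B", "S"]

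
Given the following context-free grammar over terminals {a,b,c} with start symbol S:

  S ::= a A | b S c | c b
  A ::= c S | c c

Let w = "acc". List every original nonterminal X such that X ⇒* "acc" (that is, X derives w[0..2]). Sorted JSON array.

Convert to CNF:
  S -> T0 T2 | T1 A | T2 X3
  A -> T0 S | T0 T0
  T0 -> c
  T1 -> a
  T2 -> b
  X3 -> S T0

CYK table (by increasing span) — only the sub-triangle for w[0..2]:
  cell(0,0) a: {T1}  orig:{}
  cell(1,1) c: {T0}  orig:{}
  cell(2,2) c: {T0}  orig:{}
  cell(0,1) ac: ∅
  cell(1,2) cc: {A}
  cell(0,2) acc: {S}

Original NTs in T[0,2] deriving "acc": ["S"]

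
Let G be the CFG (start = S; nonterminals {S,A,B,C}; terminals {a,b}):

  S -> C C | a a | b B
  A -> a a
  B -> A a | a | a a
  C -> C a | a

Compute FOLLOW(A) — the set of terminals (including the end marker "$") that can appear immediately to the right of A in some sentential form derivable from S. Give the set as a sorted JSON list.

FIRST iteration:
[1]
  A via A→a a: +{a}
  B via B→A a: +{a}
  C via C→a: +{a}
  S via S→C C: +{a}
  S via S→b B: +{b}
  S: {a,b}  A: {a}  B: {a}  C: {a}
[2] (no change)
  S: {a,b}  A: {a}  B: {a}  C: {a}

Compute FOLLOW by fixpoint:
initialize: $ ∈ FOLLOW(S)
round 1:
  B→A a: FOLLOW(A) ⊇ FIRST(a) = {a}; new: +{a}
  C→C a: FOLLOW(C) ⊇ FIRST(a) = {a}; new: +{a}
  S→C C: FOLLOW(C) ⊇ FOLLOW(S) ⊇ {$}; new: +{$}
  S→b B: FOLLOW(B) ⊇ FOLLOW(S) ⊇ {$}; new: +{$}
  FOLLOW[S]={$}  FOLLOW[A]={a}  FOLLOW[B]={$}  FOLLOW[C]={$,a}
round 2: — fixpoint
  FOLLOW[S]={$}  FOLLOW[A]={a}  FOLLOW[B]={$}  FOLLOW[C]={$,a}

FOLLOW(A) = ["a"]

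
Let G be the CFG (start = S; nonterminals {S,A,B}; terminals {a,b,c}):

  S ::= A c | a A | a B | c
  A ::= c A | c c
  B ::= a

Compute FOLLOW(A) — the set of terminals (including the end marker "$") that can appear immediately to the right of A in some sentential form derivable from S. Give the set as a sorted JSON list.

Compute FIRST by fixpoint:
iter 1:
  A via A→c A: +{c}
  B via B→a: +{a}
  S via S→A c: +{c}
  S via S→a A: +{a}
  S: {a,c}  A: {c}  B: {a}
iter 2: (stable)
  S: {a,c}  A: {c}  B: {a}

Compute FOLLOW by fixpoint:
FOLLOW(S) := {$}
round 1:
  S→A c: FOLLOW(A) ⊇ FIRST(c) = {c}; new: +{c}
  S→a A: FOLLOW(A) ⊇ FOLLOW(S) ⊇ {$}; new: +{$}
  S→a B: FOLLOW(B) ⊇ FOLLOW(S) ⊇ {$}; new: +{$}
  FOLLOW(S)={$}  FOLLOW(A)={$,c}  FOLLOW(B)={$}
round 2: done
  FOLLOW(S)={$}  FOLLOW(A)={$,c}  FOLLOW(B)={$}

FOLLOW(A) = ["$", "c"]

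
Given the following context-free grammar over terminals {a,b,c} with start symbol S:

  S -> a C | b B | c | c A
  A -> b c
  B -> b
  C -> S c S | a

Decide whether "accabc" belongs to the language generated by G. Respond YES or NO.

Convert to CNF:
  S -> T0 B | T1 A | T2 C | c
  A -> T0 T1
  B -> b
  C -> S X3 | a
  T0 -> b
  T1 -> c
  T2 -> a
  X3 -> T1 S

CYK fill:
  T[0,0] 'a' = {C,T2}  orig:{C}
  T[1,1] 'c' = {S,T1}  orig:{S}
  T[2,2] 'c' = {S,T1}  orig:{S}
  T[3,3] 'a' = {C,T2}  orig:{C}
  T[4,4] 'b' = {B,T0}  orig:{B}
  T[5,5] 'c' = {S,T1}  orig:{S}
  T[0,1] 'ac' = ∅
  T[1,2] 'cc' = {X3}  orig:{}
  T[2,3] 'ca' = ∅
  T[3,4] 'ab' = ∅
  T[4,5] 'bc' = {A}
  T[0,2] 'acc' = ∅
  T[1,3] 'cca' = ∅
  T[2,4] 'cab' = ∅
  T[3,5] 'abc' = ∅
  T[0,3] 'acca' = ∅
  T[1,4] 'ccab' = ∅
  T[2,5] 'cabc' = ∅
  T[0,4] 'accab' = ∅
  T[1,5] 'ccabc' = ∅
  T[0,5] 'accabc' = ∅

S ∉ T[0,5] ⇒ NO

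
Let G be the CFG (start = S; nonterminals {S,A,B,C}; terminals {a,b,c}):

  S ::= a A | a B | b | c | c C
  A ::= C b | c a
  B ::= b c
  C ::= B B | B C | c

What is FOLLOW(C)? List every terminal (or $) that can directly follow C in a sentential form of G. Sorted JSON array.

FIRST sets, iterate to fixpoint:
pass 1:
  A via A→c a: +{c}
  B via B→b c: +{b}
  C via C→B B: +{b}
  C via C→c: +{c}
  S via S→a A: +{a}
  S via S→b: +{b}
  S via S→c: +{c}
  FIRST(S)={a,b,c}  FIRST(A)={c}  FIRST(B)={b}  FIRST(C)={b,c}
pass 2:
  A via A→C b: +{b}
  FIRST(S)={a,b,c}  FIRST(A)={b,c}  FIRST(B)={b}  FIRST(C)={b,c}
pass 3: (stable)
  FIRST(S)={a,b,c}  FIRST(A)={b,c}  FIRST(B)={b}  FIRST(C)={b,c}

Compute FOLLOW by fixpoint:
seed FOLLOW(S) with $
round 1:
  A→C b: FOLLOW(C) ⊇ FIRST(b) = {b}; new: +{b}
  C→B B: FOLLOW(B) ⊇ FIRST(B) = {b}; new: +{b}
  C→B C: FOLLOW(B) ⊇ FIRST(C) = {b,c}; new: +{c}
  S→a A: FOLLOW(A) ⊇ FOLLOW(S) ⊇ {$}; new: +{$}
  S→a B: FOLLOW(B) ⊇ FOLLOW(S) ⊇ {$}; new: +{$}
  S→c C: FOLLOW(C) ⊇ FOLLOW(S) ⊇ {$}; new: +{$}
  S: {$}  A: {$}  B: {$,b,c}  C: {$,b}
round 2: (stable)
  S: {$}  A: {$}  B: {$,b,c}  C: {$,b}

FOLLOW(C) = ["$", "b"]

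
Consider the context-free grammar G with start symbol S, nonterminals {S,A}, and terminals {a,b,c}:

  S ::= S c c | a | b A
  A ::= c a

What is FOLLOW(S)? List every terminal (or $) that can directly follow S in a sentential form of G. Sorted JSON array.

FIRST iteration:
round 1:
  A via A→c a: +{c}
  S via S→a: +{a}
  S via S→b A: +{b}
  S: {a,b}  A: {c}
round 2: — fixpoint
  S: {a,b}  A: {c}

FOLLOW sets:
seed FOLLOW(S) with $
iter 1:
  S→S c c: FOLLOW(S) ⊇ FIRST(c) = {c}; new: +{c}
  S→b A: FOLLOW(A) ⊇ FOLLOW(S) ⊇ {$,c}; new: +{$,c}
  S: {$,c}  A: {$,c}
iter 2: (stable)
  S: {$,c}  A: {$,c}

FOLLOW(S) = ["$", "c"]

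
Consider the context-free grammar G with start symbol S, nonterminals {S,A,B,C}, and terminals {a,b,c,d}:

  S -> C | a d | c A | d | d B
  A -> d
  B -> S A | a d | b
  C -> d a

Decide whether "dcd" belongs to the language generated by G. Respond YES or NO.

CNF form of G:
  S -> T0 T1 | T1 B | T1 T0 | T2 A | d
  A -> d
  B -> S A | T0 T1 | b
  C -> T1 T0
  T0 -> a
  T1 -> d
  T2 -> c

Fill CYK table bottom-up:
  cell(0,0) d: {A,S,T1}  orig:{A,S}
  cell(1,1) c: {T2}  orig:{}
  cell(2,2) d: {A,S,T1}  orig:{A,S}
  cell(0,1) dc: ∅
  cell(1,2) cd: {S}
  cell(0,2) dcd: ∅

S ∉ T[0,2] ⇒ NO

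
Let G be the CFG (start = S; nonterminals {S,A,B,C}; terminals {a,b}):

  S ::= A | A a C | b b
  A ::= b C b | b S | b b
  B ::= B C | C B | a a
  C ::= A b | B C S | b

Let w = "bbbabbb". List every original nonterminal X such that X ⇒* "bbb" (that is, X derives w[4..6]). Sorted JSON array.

Convert to CNF:
  S -> A X4 | T0 S | T0 T0 | T0 X5
  A -> T0 S | T0 T0 | T0 X2
  B -> B C | C B | T1 T1
  C -> A T0 | B X3 | b
  T0 -> b
  T1 -> a
  X2 -> C T0
  X3 -> C S
  X4 -> T1 C
  X5 -> C T0

Fill CYK table bottom-up, restricted to cells inside w[4..6]:
  [4..4]={C,T0}  "b"  orig:{C}
  [5..5]={C,T0}  "b"  orig:{C}
  [6..6]={C,T0}  "b"  orig:{C}
  [4..5]={A,S,X2,X5}  "bb"  orig:{A,S}
  [5..6]={A,S,X2,X5}  "bb"  orig:{A,S}
  [4..6]={A,C,S,X3}  "bbb"  orig:{A,C,S}

Original NTs in T[4,6] deriving "bbb": ["A", "C", "S"]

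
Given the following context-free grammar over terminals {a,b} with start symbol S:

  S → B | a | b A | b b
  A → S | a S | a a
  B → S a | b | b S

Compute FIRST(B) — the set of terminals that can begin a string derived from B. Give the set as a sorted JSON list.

Compute FIRST by fixpoint:
[1]
  A via A→a S: +{a}
  B via B→b: +{b}
  S via S→B: +{b}
  S via S→a: +{a}
  S: {a,b}  A: {a}  B: {b}
[2]
  A via A→S: +{b}
  B via B→S a: +{a}
  S: {a,b}  A: {a,b}  B: {a,b}
[3] (stable)
  S: {a,b}  A: {a,b}  B: {a,b}

FIRST(B) = ["a", "b"]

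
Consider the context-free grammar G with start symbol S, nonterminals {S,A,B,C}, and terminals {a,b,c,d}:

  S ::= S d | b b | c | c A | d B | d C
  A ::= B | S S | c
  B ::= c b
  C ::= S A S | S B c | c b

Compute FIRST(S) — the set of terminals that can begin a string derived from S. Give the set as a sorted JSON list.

Compute FIRST by fixpoint:
round 1:
  A via A→c: +{c}
  B via B→c b: +{c}
  C via C→c b: +{c}
  S via S→b b: +{b}
  S via S→c: +{c}
  S via S→d B: +{d}
  FIRST(S)={b,c,d}  FIRST(A)={c}  FIRST(B)={c}  FIRST(C)={c}
round 2:
  A via A→S S: +{b,d}
  C via C→S A S: +{b,d}
  FIRST(S)={b,c,d}  FIRST(A)={b,c,d}  FIRST(B)={c}  FIRST(C)={b,c,d}
round 3: — fixpoint
  FIRST(S)={b,c,d}  FIRST(A)={b,c,d}  FIRST(B)={c}  FIRST(C)={b,c,d}

FIRST(S) = ["b", "c", "d"]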